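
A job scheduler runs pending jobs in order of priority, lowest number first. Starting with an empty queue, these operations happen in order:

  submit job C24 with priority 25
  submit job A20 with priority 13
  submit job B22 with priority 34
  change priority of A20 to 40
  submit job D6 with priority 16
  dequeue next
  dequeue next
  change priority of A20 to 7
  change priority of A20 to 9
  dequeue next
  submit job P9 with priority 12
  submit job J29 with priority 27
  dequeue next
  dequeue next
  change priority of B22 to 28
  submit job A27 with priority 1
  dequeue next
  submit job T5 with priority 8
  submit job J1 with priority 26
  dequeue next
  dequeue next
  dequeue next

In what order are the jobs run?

D6 → C24 → A20 → P9 → J29 → A27 → T5 → J1 → B22

add C24 (priority 25) → {C24:25}
add A20 (priority 13) → {A20:13, C24:25}
add B22 (priority 34) → {A20:13, C24:25, B22:34}
update A20 to priority 40 → {C24:25, B22:34, A20:40}
add D6 (priority 16) → {D6:16, C24:25, B22:34, A20:40}
dequeue next → D6; now {C24:25, B22:34, A20:40}
dequeue next → C24; now {B22:34, A20:40}
update A20 to priority 7 → {A20:7, B22:34}
update A20 to priority 9 → {A20:9, B22:34}
dequeue next → A20; now {B22:34}
add P9 (priority 12) → {P9:12, B22:34}
add J29 (priority 27) → {P9:12, J29:27, B22:34}
dequeue next → P9; now {J29:27, B22:34}
dequeue next → J29; now {B22:34}
update B22 to priority 28 → {B22:28}
add A27 (priority 1) → {A27:1, B22:28}
dequeue next → A27; now {B22:28}
add T5 (priority 8) → {T5:8, B22:28}
add J1 (priority 26) → {T5:8, J1:26, B22:28}
dequeue next → T5; now {J1:26, B22:28}
dequeue next → J1; now {B22:28}
dequeue next → B22; now {}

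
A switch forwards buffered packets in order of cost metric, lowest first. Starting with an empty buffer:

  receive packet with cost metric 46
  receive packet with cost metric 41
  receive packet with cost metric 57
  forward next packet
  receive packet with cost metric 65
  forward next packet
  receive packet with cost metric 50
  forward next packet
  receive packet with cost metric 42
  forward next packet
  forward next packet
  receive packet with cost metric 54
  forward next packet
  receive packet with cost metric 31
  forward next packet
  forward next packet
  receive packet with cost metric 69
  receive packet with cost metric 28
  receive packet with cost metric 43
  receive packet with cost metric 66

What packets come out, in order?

insert 46 → {46}
insert 41 → {41, 46}
insert 57 → {41, 46, 57}
forward next packet → 41; now {46, 57}
insert 65 → {46, 57, 65}
forward next packet → 46; now {57, 65}
insert 50 → {50, 57, 65}
forward next packet → 50; now {57, 65}
insert 42 → {42, 57, 65}
forward next packet → 42; now {57, 65}
forward next packet → 57; now {65}
insert 54 → {54, 65}
forward next packet → 54; now {65}
insert 31 → {31, 65}
forward next packet → 31; now {65}
forward next packet → 65; now {}
insert 69 → {69}
insert 28 → {28, 69}
insert 43 → {28, 43, 69}
insert 66 → {28, 43, 66, 69}

[41, 46, 50, 42, 57, 54, 31, 65]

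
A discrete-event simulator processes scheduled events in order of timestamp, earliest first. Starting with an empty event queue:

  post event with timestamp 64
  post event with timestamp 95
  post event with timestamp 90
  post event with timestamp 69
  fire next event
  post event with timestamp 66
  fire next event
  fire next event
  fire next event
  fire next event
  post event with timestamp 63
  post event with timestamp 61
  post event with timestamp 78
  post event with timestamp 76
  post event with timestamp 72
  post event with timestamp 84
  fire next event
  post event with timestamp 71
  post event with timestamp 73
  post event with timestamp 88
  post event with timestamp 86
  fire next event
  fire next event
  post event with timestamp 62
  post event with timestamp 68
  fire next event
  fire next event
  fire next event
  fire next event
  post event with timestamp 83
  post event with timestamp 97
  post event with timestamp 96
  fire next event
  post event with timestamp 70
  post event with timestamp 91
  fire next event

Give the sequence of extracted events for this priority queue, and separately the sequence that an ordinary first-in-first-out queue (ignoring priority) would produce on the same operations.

priority queue: 64 → 66 → 69 → 90 → 95 → 61 → 63 → 71 → 62 → 68 → 72 → 73 → 76 → 70; FIFO queue: [64, 95, 90, 69, 66, 63, 61, 78, 76, 72, 84, 71, 73, 88]

insert 64 → {64}
insert 95 → {64, 95}
insert 90 → {64, 90, 95}
insert 69 → {64, 69, 90, 95}
fire next event → 64; now {69, 90, 95}
insert 66 → {66, 69, 90, 95}
fire next event → 66; now {69, 90, 95}
fire next event → 69; now {90, 95}
fire next event → 90; now {95}
fire next event → 95; now {}
insert 63 → {63}
insert 61 → {61, 63}
insert 78 → {61, 63, 78}
insert 76 → {61, 63, 76, 78}
insert 72 → {61, 63, 72, 76, 78}
insert 84 → {61, 63, 72, 76, 78, 84}
fire next event → 61; now {63, 72, 76, 78, 84}
insert 71 → {63, 71, 72, 76, 78, 84}
insert 73 → {63, 71, 72, 73, 76, 78, 84}
insert 88 → {63, 71, 72, 73, 76, 78, 84, 88}
insert 86 → {63, 71, 72, 73, 76, 78, 84, 86, 88}
fire next event → 63; now {71, 72, 73, 76, 78, 84, 86, 88}
fire next event → 71; now {72, 73, 76, 78, 84, 86, 88}
insert 62 → {62, 72, 73, 76, 78, 84, 86, 88}
insert 68 → {62, 68, 72, 73, 76, 78, 84, 86, 88}
fire next event → 62; now {68, 72, 73, 76, 78, 84, 86, 88}
fire next event → 68; now {72, 73, 76, 78, 84, 86, 88}
fire next event → 72; now {73, 76, 78, 84, 86, 88}
fire next event → 73; now {76, 78, 84, 86, 88}
insert 83 → {76, 78, 83, 84, 86, 88}
insert 97 → {76, 78, 83, 84, 86, 88, 97}
insert 96 → {76, 78, 83, 84, 86, 88, 96, 97}
fire next event → 76; now {78, 83, 84, 86, 88, 96, 97}
insert 70 → {70, 78, 83, 84, 86, 88, 96, 97}
insert 91 → {70, 78, 83, 84, 86, 88, 91, 96, 97}
fire next event → 70; now {78, 83, 84, 86, 88, 91, 96, 97}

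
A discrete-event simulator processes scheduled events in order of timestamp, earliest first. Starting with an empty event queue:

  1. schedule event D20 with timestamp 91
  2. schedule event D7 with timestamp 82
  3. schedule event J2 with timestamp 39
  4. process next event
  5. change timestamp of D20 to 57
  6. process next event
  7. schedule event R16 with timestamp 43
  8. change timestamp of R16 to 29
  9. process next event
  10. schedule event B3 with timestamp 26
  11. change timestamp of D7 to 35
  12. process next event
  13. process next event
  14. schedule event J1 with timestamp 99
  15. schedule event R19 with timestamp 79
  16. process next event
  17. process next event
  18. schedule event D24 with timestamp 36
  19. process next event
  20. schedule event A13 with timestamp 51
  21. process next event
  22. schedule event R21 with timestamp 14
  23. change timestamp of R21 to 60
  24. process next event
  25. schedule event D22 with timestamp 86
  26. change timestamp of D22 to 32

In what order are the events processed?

add D20 (timestamp 91) → {D20:91}
add D7 (timestamp 82) → {D7:82, D20:91}
add J2 (timestamp 39) → {J2:39, D7:82, D20:91}
process next event → J2; now {D7:82, D20:91}
update D20 to timestamp 57 → {D20:57, D7:82}
process next event → D20; now {D7:82}
add R16 (timestamp 43) → {R16:43, D7:82}
update R16 to timestamp 29 → {R16:29, D7:82}
process next event → R16; now {D7:82}
add B3 (timestamp 26) → {B3:26, D7:82}
update D7 to timestamp 35 → {B3:26, D7:35}
process next event → B3; now {D7:35}
process next event → D7; now {}
add J1 (timestamp 99) → {J1:99}
add R19 (timestamp 79) → {R19:79, J1:99}
process next event → R19; now {J1:99}
process next event → J1; now {}
add D24 (timestamp 36) → {D24:36}
process next event → D24; now {}
add A13 (timestamp 51) → {A13:51}
process next event → A13; now {}
add R21 (timestamp 14) → {R21:14}
update R21 to timestamp 60 → {R21:60}
process next event → R21; now {}
add D22 (timestamp 86) → {D22:86}
update D22 to timestamp 32 → {D22:32}

J2, D20, R16, B3, D7, R19, J1, D24, A13, R21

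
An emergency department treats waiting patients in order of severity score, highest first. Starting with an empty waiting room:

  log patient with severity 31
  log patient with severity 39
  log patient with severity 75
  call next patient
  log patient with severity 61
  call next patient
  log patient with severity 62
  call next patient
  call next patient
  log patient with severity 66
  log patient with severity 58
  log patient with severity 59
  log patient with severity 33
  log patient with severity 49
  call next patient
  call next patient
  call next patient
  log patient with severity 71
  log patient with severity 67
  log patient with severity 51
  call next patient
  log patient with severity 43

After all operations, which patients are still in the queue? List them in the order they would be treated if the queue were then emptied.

[67, 51, 49, 43, 33, 31]

insert 31 → {31}
insert 39 → {39, 31}
insert 75 → {75, 39, 31}
call next patient → 75; now {39, 31}
insert 61 → {61, 39, 31}
call next patient → 61; now {39, 31}
insert 62 → {62, 39, 31}
call next patient → 62; now {39, 31}
call next patient → 39; now {31}
insert 66 → {66, 31}
insert 58 → {66, 58, 31}
insert 59 → {66, 59, 58, 31}
insert 33 → {66, 59, 58, 33, 31}
insert 49 → {66, 59, 58, 49, 33, 31}
call next patient → 66; now {59, 58, 49, 33, 31}
call next patient → 59; now {58, 49, 33, 31}
call next patient → 58; now {49, 33, 31}
insert 71 → {71, 49, 33, 31}
insert 67 → {71, 67, 49, 33, 31}
insert 51 → {71, 67, 51, 49, 33, 31}
call next patient → 71; now {67, 51, 49, 33, 31}
insert 43 → {67, 51, 49, 43, 33, 31}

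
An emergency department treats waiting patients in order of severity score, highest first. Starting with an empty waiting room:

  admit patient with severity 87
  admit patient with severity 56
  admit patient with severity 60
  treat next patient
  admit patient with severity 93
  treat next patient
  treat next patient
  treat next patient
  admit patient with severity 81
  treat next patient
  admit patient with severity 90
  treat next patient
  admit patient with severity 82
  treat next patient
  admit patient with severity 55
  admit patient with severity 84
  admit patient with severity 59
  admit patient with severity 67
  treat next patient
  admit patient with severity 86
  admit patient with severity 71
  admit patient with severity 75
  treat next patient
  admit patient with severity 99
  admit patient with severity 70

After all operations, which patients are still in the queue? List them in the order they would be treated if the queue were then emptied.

99 → 75 → 71 → 70 → 67 → 59 → 55

insert 87 → {87}
insert 56 → {87, 56}
insert 60 → {87, 60, 56}
treat next patient → 87; now {60, 56}
insert 93 → {93, 60, 56}
treat next patient → 93; now {60, 56}
treat next patient → 60; now {56}
treat next patient → 56; now {}
insert 81 → {81}
treat next patient → 81; now {}
insert 90 → {90}
treat next patient → 90; now {}
insert 82 → {82}
treat next patient → 82; now {}
insert 55 → {55}
insert 84 → {84, 55}
insert 59 → {84, 59, 55}
insert 67 → {84, 67, 59, 55}
treat next patient → 84; now {67, 59, 55}
insert 86 → {86, 67, 59, 55}
insert 71 → {86, 71, 67, 59, 55}
insert 75 → {86, 75, 71, 67, 59, 55}
treat next patient → 86; now {75, 71, 67, 59, 55}
insert 99 → {99, 75, 71, 67, 59, 55}
insert 70 → {99, 75, 71, 70, 67, 59, 55}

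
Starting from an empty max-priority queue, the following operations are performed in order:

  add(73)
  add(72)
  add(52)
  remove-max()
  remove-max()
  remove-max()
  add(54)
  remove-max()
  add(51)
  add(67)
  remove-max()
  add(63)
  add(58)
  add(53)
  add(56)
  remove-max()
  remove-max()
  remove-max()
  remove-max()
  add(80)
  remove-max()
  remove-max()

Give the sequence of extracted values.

73, 72, 52, 54, 67, 63, 58, 56, 53, 80, 51

insert 73 → {73}
insert 72 → {73, 72}
insert 52 → {73, 72, 52}
remove-max → 73; now {72, 52}
remove-max → 72; now {52}
remove-max → 52; now {}
insert 54 → {54}
remove-max → 54; now {}
insert 51 → {51}
insert 67 → {67, 51}
remove-max → 67; now {51}
insert 63 → {63, 51}
insert 58 → {63, 58, 51}
insert 53 → {63, 58, 53, 51}
insert 56 → {63, 58, 56, 53, 51}
remove-max → 63; now {58, 56, 53, 51}
remove-max → 58; now {56, 53, 51}
remove-max → 56; now {53, 51}
remove-max → 53; now {51}
insert 80 → {80, 51}
remove-max → 80; now {51}
remove-max → 51; now {}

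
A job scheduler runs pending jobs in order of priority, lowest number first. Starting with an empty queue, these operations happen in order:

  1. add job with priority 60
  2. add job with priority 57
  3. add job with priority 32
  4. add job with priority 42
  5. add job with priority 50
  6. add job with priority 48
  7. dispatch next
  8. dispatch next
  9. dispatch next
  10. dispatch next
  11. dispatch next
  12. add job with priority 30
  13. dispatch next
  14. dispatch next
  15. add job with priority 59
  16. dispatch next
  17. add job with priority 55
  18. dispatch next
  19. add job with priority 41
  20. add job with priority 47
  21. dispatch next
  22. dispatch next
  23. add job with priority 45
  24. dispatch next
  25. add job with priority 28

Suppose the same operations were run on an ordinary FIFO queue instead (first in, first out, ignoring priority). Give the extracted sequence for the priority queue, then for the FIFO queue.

priority queue: 32, 42, 48, 50, 57, 30, 60, 59, 55, 41, 47, 45; FIFO queue: [60, 57, 32, 42, 50, 48, 30, 59, 55, 41, 47, 45]

insert 60 → {60}
insert 57 → {57, 60}
insert 32 → {32, 57, 60}
insert 42 → {32, 42, 57, 60}
insert 50 → {32, 42, 50, 57, 60}
insert 48 → {32, 42, 48, 50, 57, 60}
dispatch next → 32; now {42, 48, 50, 57, 60}
dispatch next → 42; now {48, 50, 57, 60}
dispatch next → 48; now {50, 57, 60}
dispatch next → 50; now {57, 60}
dispatch next → 57; now {60}
insert 30 → {30, 60}
dispatch next → 30; now {60}
dispatch next → 60; now {}
insert 59 → {59}
dispatch next → 59; now {}
insert 55 → {55}
dispatch next → 55; now {}
insert 41 → {41}
insert 47 → {41, 47}
dispatch next → 41; now {47}
dispatch next → 47; now {}
insert 45 → {45}
dispatch next → 45; now {}
insert 28 → {28}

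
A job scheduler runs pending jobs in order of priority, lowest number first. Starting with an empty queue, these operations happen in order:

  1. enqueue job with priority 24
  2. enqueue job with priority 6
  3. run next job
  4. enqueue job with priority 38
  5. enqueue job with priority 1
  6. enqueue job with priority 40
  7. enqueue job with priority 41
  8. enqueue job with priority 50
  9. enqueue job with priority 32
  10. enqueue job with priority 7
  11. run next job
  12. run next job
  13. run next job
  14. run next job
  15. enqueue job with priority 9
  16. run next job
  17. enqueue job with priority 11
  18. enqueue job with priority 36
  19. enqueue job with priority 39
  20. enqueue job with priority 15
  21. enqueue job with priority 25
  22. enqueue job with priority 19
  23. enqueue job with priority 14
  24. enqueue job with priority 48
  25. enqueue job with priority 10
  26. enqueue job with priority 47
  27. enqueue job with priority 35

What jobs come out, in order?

6, 1, 7, 24, 32, 9

insert 24 → {24}
insert 6 → {6, 24}
run next job → 6; now {24}
insert 38 → {24, 38}
insert 1 → {1, 24, 38}
insert 40 → {1, 24, 38, 40}
insert 41 → {1, 24, 38, 40, 41}
insert 50 → {1, 24, 38, 40, 41, 50}
insert 32 → {1, 24, 32, 38, 40, 41, 50}
insert 7 → {1, 7, 24, 32, 38, 40, 41, 50}
run next job → 1; now {7, 24, 32, 38, 40, 41, 50}
run next job → 7; now {24, 32, 38, 40, 41, 50}
run next job → 24; now {32, 38, 40, 41, 50}
run next job → 32; now {38, 40, 41, 50}
insert 9 → {9, 38, 40, 41, 50}
run next job → 9; now {38, 40, 41, 50}
insert 11 → {11, 38, 40, 41, 50}
insert 36 → {11, 36, 38, 40, 41, 50}
insert 39 → {11, 36, 38, 39, 40, 41, 50}
insert 15 → {11, 15, 36, 38, 39, 40, 41, 50}
insert 25 → {11, 15, 25, 36, 38, 39, 40, 41, 50}
insert 19 → {11, 15, 19, 25, 36, 38, 39, 40, 41, 50}
insert 14 → {11, 14, 15, 19, 25, 36, 38, 39, 40, 41, 50}
insert 48 → {11, 14, 15, 19, 25, 36, 38, 39, 40, 41, 48, 50}
insert 10 → {10, 11, 14, 15, 19, 25, 36, 38, 39, 40, 41, 48, 50}
insert 47 → {10, 11, 14, 15, 19, 25, 36, 38, 39, 40, 41, 47, 48, 50}
insert 35 → {10, 11, 14, 15, 19, 25, 35, 36, 38, 39, 40, 41, 47, 48, 50}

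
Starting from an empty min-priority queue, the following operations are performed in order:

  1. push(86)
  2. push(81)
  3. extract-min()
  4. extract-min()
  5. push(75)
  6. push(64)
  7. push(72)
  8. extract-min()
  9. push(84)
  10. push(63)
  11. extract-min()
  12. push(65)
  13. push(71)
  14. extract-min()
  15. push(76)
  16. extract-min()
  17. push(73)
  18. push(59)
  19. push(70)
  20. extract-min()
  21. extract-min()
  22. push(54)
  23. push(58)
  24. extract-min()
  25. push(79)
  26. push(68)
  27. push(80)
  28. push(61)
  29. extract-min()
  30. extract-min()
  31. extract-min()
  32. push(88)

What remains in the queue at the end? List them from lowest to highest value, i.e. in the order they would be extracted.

[72, 73, 75, 76, 79, 80, 84, 88]

insert 86 → {86}
insert 81 → {81, 86}
extract-min → 81; now {86}
extract-min → 86; now {}
insert 75 → {75}
insert 64 → {64, 75}
insert 72 → {64, 72, 75}
extract-min → 64; now {72, 75}
insert 84 → {72, 75, 84}
insert 63 → {63, 72, 75, 84}
extract-min → 63; now {72, 75, 84}
insert 65 → {65, 72, 75, 84}
insert 71 → {65, 71, 72, 75, 84}
extract-min → 65; now {71, 72, 75, 84}
insert 76 → {71, 72, 75, 76, 84}
extract-min → 71; now {72, 75, 76, 84}
insert 73 → {72, 73, 75, 76, 84}
insert 59 → {59, 72, 73, 75, 76, 84}
insert 70 → {59, 70, 72, 73, 75, 76, 84}
extract-min → 59; now {70, 72, 73, 75, 76, 84}
extract-min → 70; now {72, 73, 75, 76, 84}
insert 54 → {54, 72, 73, 75, 76, 84}
insert 58 → {54, 58, 72, 73, 75, 76, 84}
extract-min → 54; now {58, 72, 73, 75, 76, 84}
insert 79 → {58, 72, 73, 75, 76, 79, 84}
insert 68 → {58, 68, 72, 73, 75, 76, 79, 84}
insert 80 → {58, 68, 72, 73, 75, 76, 79, 80, 84}
insert 61 → {58, 61, 68, 72, 73, 75, 76, 79, 80, 84}
extract-min → 58; now {61, 68, 72, 73, 75, 76, 79, 80, 84}
extract-min → 61; now {68, 72, 73, 75, 76, 79, 80, 84}
extract-min → 68; now {72, 73, 75, 76, 79, 80, 84}
insert 88 → {72, 73, 75, 76, 79, 80, 84, 88}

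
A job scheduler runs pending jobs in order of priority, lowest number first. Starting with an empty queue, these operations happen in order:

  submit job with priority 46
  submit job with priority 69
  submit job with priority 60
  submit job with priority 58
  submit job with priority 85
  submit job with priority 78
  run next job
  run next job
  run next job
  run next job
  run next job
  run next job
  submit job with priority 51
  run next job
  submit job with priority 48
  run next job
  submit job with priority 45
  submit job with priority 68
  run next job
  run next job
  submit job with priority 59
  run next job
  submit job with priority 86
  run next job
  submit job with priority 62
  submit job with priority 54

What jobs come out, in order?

insert 46 → {46}
insert 69 → {46, 69}
insert 60 → {46, 60, 69}
insert 58 → {46, 58, 60, 69}
insert 85 → {46, 58, 60, 69, 85}
insert 78 → {46, 58, 60, 69, 78, 85}
run next job → 46; now {58, 60, 69, 78, 85}
run next job → 58; now {60, 69, 78, 85}
run next job → 60; now {69, 78, 85}
run next job → 69; now {78, 85}
run next job → 78; now {85}
run next job → 85; now {}
insert 51 → {51}
run next job → 51; now {}
insert 48 → {48}
run next job → 48; now {}
insert 45 → {45}
insert 68 → {45, 68}
run next job → 45; now {68}
run next job → 68; now {}
insert 59 → {59}
run next job → 59; now {}
insert 86 → {86}
run next job → 86; now {}
insert 62 → {62}
insert 54 → {54, 62}

[46, 58, 60, 69, 78, 85, 51, 48, 45, 68, 59, 86]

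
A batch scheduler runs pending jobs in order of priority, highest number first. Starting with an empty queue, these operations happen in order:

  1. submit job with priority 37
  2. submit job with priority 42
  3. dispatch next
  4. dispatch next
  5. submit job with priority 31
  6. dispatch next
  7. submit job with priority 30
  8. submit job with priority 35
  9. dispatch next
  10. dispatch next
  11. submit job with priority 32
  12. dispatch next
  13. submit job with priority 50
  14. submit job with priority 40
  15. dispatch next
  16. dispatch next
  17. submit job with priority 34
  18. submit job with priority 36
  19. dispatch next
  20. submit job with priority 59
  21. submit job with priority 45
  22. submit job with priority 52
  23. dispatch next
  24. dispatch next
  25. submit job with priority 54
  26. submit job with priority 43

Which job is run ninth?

insert 37 → {37}
insert 42 → {42, 37}
dispatch next → 42; now {37}
dispatch next → 37; now {}
insert 31 → {31}
dispatch next → 31; now {}
insert 30 → {30}
insert 35 → {35, 30}
dispatch next → 35; now {30}
dispatch next → 30; now {}
insert 32 → {32}
dispatch next → 32; now {}
insert 50 → {50}
insert 40 → {50, 40}
dispatch next → 50; now {40}
dispatch next → 40; now {}
insert 34 → {34}
insert 36 → {36, 34}
dispatch next → 36; now {34}
insert 59 → {59, 34}
insert 45 → {59, 45, 34}
insert 52 → {59, 52, 45, 34}
dispatch next → 59; now {52, 45, 34}
dispatch next → 52; now {45, 34}
insert 54 → {54, 45, 34}
insert 43 → {54, 45, 43, 34}

36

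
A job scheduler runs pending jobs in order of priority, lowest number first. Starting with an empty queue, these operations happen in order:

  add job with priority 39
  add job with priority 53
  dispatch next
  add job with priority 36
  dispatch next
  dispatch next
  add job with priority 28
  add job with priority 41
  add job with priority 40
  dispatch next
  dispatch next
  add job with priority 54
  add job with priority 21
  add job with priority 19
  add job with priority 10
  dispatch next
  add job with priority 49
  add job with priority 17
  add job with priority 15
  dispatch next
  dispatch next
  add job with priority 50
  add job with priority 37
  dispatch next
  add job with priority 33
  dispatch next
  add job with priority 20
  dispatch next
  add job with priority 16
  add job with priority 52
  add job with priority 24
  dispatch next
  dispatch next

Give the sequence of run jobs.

insert 39 → {39}
insert 53 → {39, 53}
dispatch next → 39; now {53}
insert 36 → {36, 53}
dispatch next → 36; now {53}
dispatch next → 53; now {}
insert 28 → {28}
insert 41 → {28, 41}
insert 40 → {28, 40, 41}
dispatch next → 28; now {40, 41}
dispatch next → 40; now {41}
insert 54 → {41, 54}
insert 21 → {21, 41, 54}
insert 19 → {19, 21, 41, 54}
insert 10 → {10, 19, 21, 41, 54}
dispatch next → 10; now {19, 21, 41, 54}
insert 49 → {19, 21, 41, 49, 54}
insert 17 → {17, 19, 21, 41, 49, 54}
insert 15 → {15, 17, 19, 21, 41, 49, 54}
dispatch next → 15; now {17, 19, 21, 41, 49, 54}
dispatch next → 17; now {19, 21, 41, 49, 54}
insert 50 → {19, 21, 41, 49, 50, 54}
insert 37 → {19, 21, 37, 41, 49, 50, 54}
dispatch next → 19; now {21, 37, 41, 49, 50, 54}
insert 33 → {21, 33, 37, 41, 49, 50, 54}
dispatch next → 21; now {33, 37, 41, 49, 50, 54}
insert 20 → {20, 33, 37, 41, 49, 50, 54}
dispatch next → 20; now {33, 37, 41, 49, 50, 54}
insert 16 → {16, 33, 37, 41, 49, 50, 54}
insert 52 → {16, 33, 37, 41, 49, 50, 52, 54}
insert 24 → {16, 24, 33, 37, 41, 49, 50, 52, 54}
dispatch next → 16; now {24, 33, 37, 41, 49, 50, 52, 54}
dispatch next → 24; now {33, 37, 41, 49, 50, 52, 54}

39, 36, 53, 28, 40, 10, 15, 17, 19, 21, 20, 16, 24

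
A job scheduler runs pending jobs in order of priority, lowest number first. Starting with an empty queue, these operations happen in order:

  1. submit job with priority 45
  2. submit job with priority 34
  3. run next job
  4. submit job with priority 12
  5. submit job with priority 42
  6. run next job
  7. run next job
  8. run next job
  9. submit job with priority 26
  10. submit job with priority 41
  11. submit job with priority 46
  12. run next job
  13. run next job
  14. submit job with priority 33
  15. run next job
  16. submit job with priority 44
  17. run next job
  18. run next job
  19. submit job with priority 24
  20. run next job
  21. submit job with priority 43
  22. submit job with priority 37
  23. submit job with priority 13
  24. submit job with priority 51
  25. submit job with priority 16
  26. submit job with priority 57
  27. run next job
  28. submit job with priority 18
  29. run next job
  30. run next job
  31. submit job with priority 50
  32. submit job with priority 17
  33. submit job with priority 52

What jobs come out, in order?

insert 45 → {45}
insert 34 → {34, 45}
run next job → 34; now {45}
insert 12 → {12, 45}
insert 42 → {12, 42, 45}
run next job → 12; now {42, 45}
run next job → 42; now {45}
run next job → 45; now {}
insert 26 → {26}
insert 41 → {26, 41}
insert 46 → {26, 41, 46}
run next job → 26; now {41, 46}
run next job → 41; now {46}
insert 33 → {33, 46}
run next job → 33; now {46}
insert 44 → {44, 46}
run next job → 44; now {46}
run next job → 46; now {}
insert 24 → {24}
run next job → 24; now {}
insert 43 → {43}
insert 37 → {37, 43}
insert 13 → {13, 37, 43}
insert 51 → {13, 37, 43, 51}
insert 16 → {13, 16, 37, 43, 51}
insert 57 → {13, 16, 37, 43, 51, 57}
run next job → 13; now {16, 37, 43, 51, 57}
insert 18 → {16, 18, 37, 43, 51, 57}
run next job → 16; now {18, 37, 43, 51, 57}
run next job → 18; now {37, 43, 51, 57}
insert 50 → {37, 43, 50, 51, 57}
insert 17 → {17, 37, 43, 50, 51, 57}
insert 52 → {17, 37, 43, 50, 51, 52, 57}

34, 12, 42, 45, 26, 41, 33, 44, 46, 24, 13, 16, 18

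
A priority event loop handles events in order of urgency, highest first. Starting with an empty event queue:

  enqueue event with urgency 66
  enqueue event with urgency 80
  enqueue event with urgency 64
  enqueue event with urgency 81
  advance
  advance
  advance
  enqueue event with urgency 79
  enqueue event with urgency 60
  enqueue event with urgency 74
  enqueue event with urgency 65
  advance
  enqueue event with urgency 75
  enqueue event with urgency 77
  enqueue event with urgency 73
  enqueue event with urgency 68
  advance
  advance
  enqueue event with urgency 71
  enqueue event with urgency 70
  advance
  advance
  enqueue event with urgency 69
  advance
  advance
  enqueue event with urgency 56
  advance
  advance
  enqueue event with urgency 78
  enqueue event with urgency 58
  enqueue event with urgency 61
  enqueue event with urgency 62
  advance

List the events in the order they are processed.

insert 66 → {66}
insert 80 → {80, 66}
insert 64 → {80, 66, 64}
insert 81 → {81, 80, 66, 64}
advance → 81; now {80, 66, 64}
advance → 80; now {66, 64}
advance → 66; now {64}
insert 79 → {79, 64}
insert 60 → {79, 64, 60}
insert 74 → {79, 74, 64, 60}
insert 65 → {79, 74, 65, 64, 60}
advance → 79; now {74, 65, 64, 60}
insert 75 → {75, 74, 65, 64, 60}
insert 77 → {77, 75, 74, 65, 64, 60}
insert 73 → {77, 75, 74, 73, 65, 64, 60}
insert 68 → {77, 75, 74, 73, 68, 65, 64, 60}
advance → 77; now {75, 74, 73, 68, 65, 64, 60}
advance → 75; now {74, 73, 68, 65, 64, 60}
insert 71 → {74, 73, 71, 68, 65, 64, 60}
insert 70 → {74, 73, 71, 70, 68, 65, 64, 60}
advance → 74; now {73, 71, 70, 68, 65, 64, 60}
advance → 73; now {71, 70, 68, 65, 64, 60}
insert 69 → {71, 70, 69, 68, 65, 64, 60}
advance → 71; now {70, 69, 68, 65, 64, 60}
advance → 70; now {69, 68, 65, 64, 60}
insert 56 → {69, 68, 65, 64, 60, 56}
advance → 69; now {68, 65, 64, 60, 56}
advance → 68; now {65, 64, 60, 56}
insert 78 → {78, 65, 64, 60, 56}
insert 58 → {78, 65, 64, 60, 58, 56}
insert 61 → {78, 65, 64, 61, 60, 58, 56}
insert 62 → {78, 65, 64, 62, 61, 60, 58, 56}
advance → 78; now {65, 64, 62, 61, 60, 58, 56}

81, 80, 66, 79, 77, 75, 74, 73, 71, 70, 69, 68, 78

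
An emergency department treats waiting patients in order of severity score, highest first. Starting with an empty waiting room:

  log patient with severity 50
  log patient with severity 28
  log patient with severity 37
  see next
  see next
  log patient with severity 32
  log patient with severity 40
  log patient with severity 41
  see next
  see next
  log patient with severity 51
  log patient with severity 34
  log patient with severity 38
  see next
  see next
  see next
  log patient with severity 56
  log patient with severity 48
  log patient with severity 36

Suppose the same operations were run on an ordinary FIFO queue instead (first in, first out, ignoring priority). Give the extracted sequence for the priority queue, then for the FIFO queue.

insert 50 → {50}
insert 28 → {50, 28}
insert 37 → {50, 37, 28}
see next → 50; now {37, 28}
see next → 37; now {28}
insert 32 → {32, 28}
insert 40 → {40, 32, 28}
insert 41 → {41, 40, 32, 28}
see next → 41; now {40, 32, 28}
see next → 40; now {32, 28}
insert 51 → {51, 32, 28}
insert 34 → {51, 34, 32, 28}
insert 38 → {51, 38, 34, 32, 28}
see next → 51; now {38, 34, 32, 28}
see next → 38; now {34, 32, 28}
see next → 34; now {32, 28}
insert 56 → {56, 32, 28}
insert 48 → {56, 48, 32, 28}
insert 36 → {56, 48, 36, 32, 28}

priority queue: 50 → 37 → 41 → 40 → 51 → 38 → 34; FIFO queue: 50 → 28 → 37 → 32 → 40 → 41 → 51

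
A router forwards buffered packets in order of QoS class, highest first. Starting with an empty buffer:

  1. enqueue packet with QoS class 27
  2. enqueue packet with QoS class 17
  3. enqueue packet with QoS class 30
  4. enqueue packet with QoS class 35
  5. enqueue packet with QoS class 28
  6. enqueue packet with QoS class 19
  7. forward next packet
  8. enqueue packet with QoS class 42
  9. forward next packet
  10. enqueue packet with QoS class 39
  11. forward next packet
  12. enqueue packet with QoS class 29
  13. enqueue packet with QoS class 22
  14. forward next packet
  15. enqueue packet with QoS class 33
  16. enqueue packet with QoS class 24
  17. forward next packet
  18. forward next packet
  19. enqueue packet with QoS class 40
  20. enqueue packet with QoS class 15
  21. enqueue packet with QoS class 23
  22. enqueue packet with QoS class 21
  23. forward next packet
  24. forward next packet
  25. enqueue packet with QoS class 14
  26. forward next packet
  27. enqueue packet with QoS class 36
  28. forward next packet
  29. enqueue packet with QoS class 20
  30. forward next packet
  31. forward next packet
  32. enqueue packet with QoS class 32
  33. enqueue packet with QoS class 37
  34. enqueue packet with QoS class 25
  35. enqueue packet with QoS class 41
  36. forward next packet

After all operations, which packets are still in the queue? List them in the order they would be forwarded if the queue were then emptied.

insert 27 → {27}
insert 17 → {27, 17}
insert 30 → {30, 27, 17}
insert 35 → {35, 30, 27, 17}
insert 28 → {35, 30, 28, 27, 17}
insert 19 → {35, 30, 28, 27, 19, 17}
forward next packet → 35; now {30, 28, 27, 19, 17}
insert 42 → {42, 30, 28, 27, 19, 17}
forward next packet → 42; now {30, 28, 27, 19, 17}
insert 39 → {39, 30, 28, 27, 19, 17}
forward next packet → 39; now {30, 28, 27, 19, 17}
insert 29 → {30, 29, 28, 27, 19, 17}
insert 22 → {30, 29, 28, 27, 22, 19, 17}
forward next packet → 30; now {29, 28, 27, 22, 19, 17}
insert 33 → {33, 29, 28, 27, 22, 19, 17}
insert 24 → {33, 29, 28, 27, 24, 22, 19, 17}
forward next packet → 33; now {29, 28, 27, 24, 22, 19, 17}
forward next packet → 29; now {28, 27, 24, 22, 19, 17}
insert 40 → {40, 28, 27, 24, 22, 19, 17}
insert 15 → {40, 28, 27, 24, 22, 19, 17, 15}
insert 23 → {40, 28, 27, 24, 23, 22, 19, 17, 15}
insert 21 → {40, 28, 27, 24, 23, 22, 21, 19, 17, 15}
forward next packet → 40; now {28, 27, 24, 23, 22, 21, 19, 17, 15}
forward next packet → 28; now {27, 24, 23, 22, 21, 19, 17, 15}
insert 14 → {27, 24, 23, 22, 21, 19, 17, 15, 14}
forward next packet → 27; now {24, 23, 22, 21, 19, 17, 15, 14}
insert 36 → {36, 24, 23, 22, 21, 19, 17, 15, 14}
forward next packet → 36; now {24, 23, 22, 21, 19, 17, 15, 14}
insert 20 → {24, 23, 22, 21, 20, 19, 17, 15, 14}
forward next packet → 24; now {23, 22, 21, 20, 19, 17, 15, 14}
forward next packet → 23; now {22, 21, 20, 19, 17, 15, 14}
insert 32 → {32, 22, 21, 20, 19, 17, 15, 14}
insert 37 → {37, 32, 22, 21, 20, 19, 17, 15, 14}
insert 25 → {37, 32, 25, 22, 21, 20, 19, 17, 15, 14}
insert 41 → {41, 37, 32, 25, 22, 21, 20, 19, 17, 15, 14}
forward next packet → 41; now {37, 32, 25, 22, 21, 20, 19, 17, 15, 14}

37, 32, 25, 22, 21, 20, 19, 17, 15, 14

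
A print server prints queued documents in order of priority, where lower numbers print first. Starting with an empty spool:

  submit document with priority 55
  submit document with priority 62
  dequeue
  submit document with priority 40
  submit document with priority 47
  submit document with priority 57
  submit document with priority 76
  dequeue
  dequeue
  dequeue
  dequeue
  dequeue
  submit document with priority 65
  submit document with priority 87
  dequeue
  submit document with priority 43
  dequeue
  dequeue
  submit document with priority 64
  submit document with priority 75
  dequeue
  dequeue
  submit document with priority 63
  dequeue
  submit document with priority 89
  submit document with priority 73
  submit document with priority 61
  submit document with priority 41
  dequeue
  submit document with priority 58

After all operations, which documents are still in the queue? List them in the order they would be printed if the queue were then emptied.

58, 61, 73, 89

insert 55 → {55}
insert 62 → {55, 62}
dequeue → 55; now {62}
insert 40 → {40, 62}
insert 47 → {40, 47, 62}
insert 57 → {40, 47, 57, 62}
insert 76 → {40, 47, 57, 62, 76}
dequeue → 40; now {47, 57, 62, 76}
dequeue → 47; now {57, 62, 76}
dequeue → 57; now {62, 76}
dequeue → 62; now {76}
dequeue → 76; now {}
insert 65 → {65}
insert 87 → {65, 87}
dequeue → 65; now {87}
insert 43 → {43, 87}
dequeue → 43; now {87}
dequeue → 87; now {}
insert 64 → {64}
insert 75 → {64, 75}
dequeue → 64; now {75}
dequeue → 75; now {}
insert 63 → {63}
dequeue → 63; now {}
insert 89 → {89}
insert 73 → {73, 89}
insert 61 → {61, 73, 89}
insert 41 → {41, 61, 73, 89}
dequeue → 41; now {61, 73, 89}
insert 58 → {58, 61, 73, 89}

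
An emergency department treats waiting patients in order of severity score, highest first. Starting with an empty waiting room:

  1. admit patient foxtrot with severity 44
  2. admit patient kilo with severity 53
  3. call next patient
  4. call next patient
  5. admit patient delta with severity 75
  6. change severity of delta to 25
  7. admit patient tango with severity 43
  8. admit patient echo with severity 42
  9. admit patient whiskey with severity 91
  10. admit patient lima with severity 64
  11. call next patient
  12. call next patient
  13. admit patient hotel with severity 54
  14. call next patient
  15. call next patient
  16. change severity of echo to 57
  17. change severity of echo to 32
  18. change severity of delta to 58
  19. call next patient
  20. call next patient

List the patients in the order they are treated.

add foxtrot (severity 44) → {foxtrot:44}
add kilo (severity 53) → {kilo:53, foxtrot:44}
call next patient → kilo; now {foxtrot:44}
call next patient → foxtrot; now {}
add delta (severity 75) → {delta:75}
update delta to severity 25 → {delta:25}
add tango (severity 43) → {tango:43, delta:25}
add echo (severity 42) → {tango:43, echo:42, delta:25}
add whiskey (severity 91) → {whiskey:91, tango:43, echo:42, delta:25}
add lima (severity 64) → {whiskey:91, lima:64, tango:43, echo:42, delta:25}
call next patient → whiskey; now {lima:64, tango:43, echo:42, delta:25}
call next patient → lima; now {tango:43, echo:42, delta:25}
add hotel (severity 54) → {hotel:54, tango:43, echo:42, delta:25}
call next patient → hotel; now {tango:43, echo:42, delta:25}
call next patient → tango; now {echo:42, delta:25}
update echo to severity 57 → {echo:57, delta:25}
update echo to severity 32 → {echo:32, delta:25}
update delta to severity 58 → {delta:58, echo:32}
call next patient → delta; now {echo:32}
call next patient → echo; now {}

[kilo, foxtrot, whiskey, lima, hotel, tango, delta, echo]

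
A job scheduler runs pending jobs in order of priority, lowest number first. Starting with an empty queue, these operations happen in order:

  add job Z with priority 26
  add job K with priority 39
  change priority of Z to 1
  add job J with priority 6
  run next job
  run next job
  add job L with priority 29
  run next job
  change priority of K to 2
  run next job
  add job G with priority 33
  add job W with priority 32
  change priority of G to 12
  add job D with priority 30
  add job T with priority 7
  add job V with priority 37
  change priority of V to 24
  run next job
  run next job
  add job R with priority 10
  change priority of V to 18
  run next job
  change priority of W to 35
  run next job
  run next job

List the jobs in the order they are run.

[Z, J, L, K, T, G, R, V, D]

add Z (priority 26) → {Z:26}
add K (priority 39) → {Z:26, K:39}
update Z to priority 1 → {Z:1, K:39}
add J (priority 6) → {Z:1, J:6, K:39}
run next job → Z; now {J:6, K:39}
run next job → J; now {K:39}
add L (priority 29) → {L:29, K:39}
run next job → L; now {K:39}
update K to priority 2 → {K:2}
run next job → K; now {}
add G (priority 33) → {G:33}
add W (priority 32) → {W:32, G:33}
update G to priority 12 → {G:12, W:32}
add D (priority 30) → {G:12, D:30, W:32}
add T (priority 7) → {T:7, G:12, D:30, W:32}
add V (priority 37) → {T:7, G:12, D:30, W:32, V:37}
update V to priority 24 → {T:7, G:12, V:24, D:30, W:32}
run next job → T; now {G:12, V:24, D:30, W:32}
run next job → G; now {V:24, D:30, W:32}
add R (priority 10) → {R:10, V:24, D:30, W:32}
update V to priority 18 → {R:10, V:18, D:30, W:32}
run next job → R; now {V:18, D:30, W:32}
update W to priority 35 → {V:18, D:30, W:35}
run next job → V; now {D:30, W:35}
run next job → D; now {W:35}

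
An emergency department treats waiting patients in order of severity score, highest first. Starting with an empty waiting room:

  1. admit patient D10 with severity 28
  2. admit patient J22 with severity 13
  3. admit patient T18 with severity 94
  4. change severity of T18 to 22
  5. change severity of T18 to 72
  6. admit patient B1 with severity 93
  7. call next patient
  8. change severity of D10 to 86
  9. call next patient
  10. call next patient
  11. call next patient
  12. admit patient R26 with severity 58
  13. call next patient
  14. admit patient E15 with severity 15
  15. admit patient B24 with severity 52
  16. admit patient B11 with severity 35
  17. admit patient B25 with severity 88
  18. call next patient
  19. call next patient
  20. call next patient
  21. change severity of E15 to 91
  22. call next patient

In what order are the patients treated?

add D10 (severity 28) → {D10:28}
add J22 (severity 13) → {D10:28, J22:13}
add T18 (severity 94) → {T18:94, D10:28, J22:13}
update T18 to severity 22 → {D10:28, T18:22, J22:13}
update T18 to severity 72 → {T18:72, D10:28, J22:13}
add B1 (severity 93) → {B1:93, T18:72, D10:28, J22:13}
call next patient → B1; now {T18:72, D10:28, J22:13}
update D10 to severity 86 → {D10:86, T18:72, J22:13}
call next patient → D10; now {T18:72, J22:13}
call next patient → T18; now {J22:13}
call next patient → J22; now {}
add R26 (severity 58) → {R26:58}
call next patient → R26; now {}
add E15 (severity 15) → {E15:15}
add B24 (severity 52) → {B24:52, E15:15}
add B11 (severity 35) → {B24:52, B11:35, E15:15}
add B25 (severity 88) → {B25:88, B24:52, B11:35, E15:15}
call next patient → B25; now {B24:52, B11:35, E15:15}
call next patient → B24; now {B11:35, E15:15}
call next patient → B11; now {E15:15}
update E15 to severity 91 → {E15:91}
call next patient → E15; now {}

[B1, D10, T18, J22, R26, B25, B24, B11, E15]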